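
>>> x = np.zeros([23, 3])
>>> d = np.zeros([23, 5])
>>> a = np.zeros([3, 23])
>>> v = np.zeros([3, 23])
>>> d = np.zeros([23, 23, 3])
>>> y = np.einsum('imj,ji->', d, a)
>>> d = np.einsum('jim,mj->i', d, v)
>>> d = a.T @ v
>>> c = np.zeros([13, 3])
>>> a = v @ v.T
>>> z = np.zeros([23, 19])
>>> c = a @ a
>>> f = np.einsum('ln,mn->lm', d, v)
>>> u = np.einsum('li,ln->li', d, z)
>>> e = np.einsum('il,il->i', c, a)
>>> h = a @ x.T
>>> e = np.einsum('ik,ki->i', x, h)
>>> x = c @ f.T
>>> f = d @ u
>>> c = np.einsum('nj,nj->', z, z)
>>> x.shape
(3, 23)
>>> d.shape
(23, 23)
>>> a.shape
(3, 3)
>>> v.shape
(3, 23)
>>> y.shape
()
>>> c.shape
()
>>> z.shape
(23, 19)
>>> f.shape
(23, 23)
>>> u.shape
(23, 23)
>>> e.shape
(23,)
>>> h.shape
(3, 23)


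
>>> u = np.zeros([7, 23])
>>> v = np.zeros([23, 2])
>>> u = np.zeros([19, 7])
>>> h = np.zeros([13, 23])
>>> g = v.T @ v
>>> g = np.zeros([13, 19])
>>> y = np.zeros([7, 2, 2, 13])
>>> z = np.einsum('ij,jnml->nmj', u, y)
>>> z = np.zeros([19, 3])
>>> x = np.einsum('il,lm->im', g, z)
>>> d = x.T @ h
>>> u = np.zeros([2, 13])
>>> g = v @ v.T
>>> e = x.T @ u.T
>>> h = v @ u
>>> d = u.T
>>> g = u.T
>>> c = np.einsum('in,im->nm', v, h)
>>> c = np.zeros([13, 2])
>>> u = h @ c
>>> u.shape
(23, 2)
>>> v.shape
(23, 2)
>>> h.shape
(23, 13)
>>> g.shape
(13, 2)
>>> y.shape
(7, 2, 2, 13)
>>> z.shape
(19, 3)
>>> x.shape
(13, 3)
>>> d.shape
(13, 2)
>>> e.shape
(3, 2)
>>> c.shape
(13, 2)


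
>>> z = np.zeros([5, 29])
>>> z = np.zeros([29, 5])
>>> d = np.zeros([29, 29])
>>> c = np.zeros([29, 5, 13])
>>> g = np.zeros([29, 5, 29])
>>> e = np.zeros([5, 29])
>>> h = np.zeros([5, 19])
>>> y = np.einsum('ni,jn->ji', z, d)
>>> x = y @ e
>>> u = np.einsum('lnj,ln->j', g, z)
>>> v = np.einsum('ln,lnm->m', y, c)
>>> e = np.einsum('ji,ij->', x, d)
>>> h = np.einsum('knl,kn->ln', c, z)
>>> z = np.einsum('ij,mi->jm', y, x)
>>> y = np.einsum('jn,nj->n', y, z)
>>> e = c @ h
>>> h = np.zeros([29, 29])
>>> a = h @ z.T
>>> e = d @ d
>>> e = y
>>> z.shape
(5, 29)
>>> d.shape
(29, 29)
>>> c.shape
(29, 5, 13)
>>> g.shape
(29, 5, 29)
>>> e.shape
(5,)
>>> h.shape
(29, 29)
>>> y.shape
(5,)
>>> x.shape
(29, 29)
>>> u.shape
(29,)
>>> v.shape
(13,)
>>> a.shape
(29, 5)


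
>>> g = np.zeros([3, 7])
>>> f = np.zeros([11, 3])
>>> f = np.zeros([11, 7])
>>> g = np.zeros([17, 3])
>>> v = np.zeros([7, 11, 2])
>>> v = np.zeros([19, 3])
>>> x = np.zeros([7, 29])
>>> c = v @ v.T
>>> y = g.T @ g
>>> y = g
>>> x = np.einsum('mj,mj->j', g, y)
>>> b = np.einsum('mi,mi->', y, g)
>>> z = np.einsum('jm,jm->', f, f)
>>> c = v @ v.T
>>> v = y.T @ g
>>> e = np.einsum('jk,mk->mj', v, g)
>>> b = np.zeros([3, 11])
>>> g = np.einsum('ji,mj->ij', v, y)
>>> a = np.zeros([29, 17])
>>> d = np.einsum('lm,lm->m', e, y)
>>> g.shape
(3, 3)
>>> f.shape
(11, 7)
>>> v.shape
(3, 3)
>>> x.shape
(3,)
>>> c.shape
(19, 19)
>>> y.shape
(17, 3)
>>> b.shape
(3, 11)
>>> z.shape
()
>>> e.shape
(17, 3)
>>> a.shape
(29, 17)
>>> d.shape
(3,)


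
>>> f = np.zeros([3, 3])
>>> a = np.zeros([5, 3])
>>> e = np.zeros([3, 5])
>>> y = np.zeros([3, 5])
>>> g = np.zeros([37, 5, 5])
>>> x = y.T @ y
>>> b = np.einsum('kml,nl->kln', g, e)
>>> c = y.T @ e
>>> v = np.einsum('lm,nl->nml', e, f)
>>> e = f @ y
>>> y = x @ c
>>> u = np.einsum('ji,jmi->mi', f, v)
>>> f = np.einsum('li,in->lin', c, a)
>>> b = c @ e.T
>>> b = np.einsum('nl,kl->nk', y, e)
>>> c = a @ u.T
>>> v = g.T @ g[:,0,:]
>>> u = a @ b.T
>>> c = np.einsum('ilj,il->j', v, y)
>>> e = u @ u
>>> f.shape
(5, 5, 3)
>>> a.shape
(5, 3)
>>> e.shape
(5, 5)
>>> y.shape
(5, 5)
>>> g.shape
(37, 5, 5)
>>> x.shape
(5, 5)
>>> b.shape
(5, 3)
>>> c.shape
(5,)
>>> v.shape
(5, 5, 5)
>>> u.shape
(5, 5)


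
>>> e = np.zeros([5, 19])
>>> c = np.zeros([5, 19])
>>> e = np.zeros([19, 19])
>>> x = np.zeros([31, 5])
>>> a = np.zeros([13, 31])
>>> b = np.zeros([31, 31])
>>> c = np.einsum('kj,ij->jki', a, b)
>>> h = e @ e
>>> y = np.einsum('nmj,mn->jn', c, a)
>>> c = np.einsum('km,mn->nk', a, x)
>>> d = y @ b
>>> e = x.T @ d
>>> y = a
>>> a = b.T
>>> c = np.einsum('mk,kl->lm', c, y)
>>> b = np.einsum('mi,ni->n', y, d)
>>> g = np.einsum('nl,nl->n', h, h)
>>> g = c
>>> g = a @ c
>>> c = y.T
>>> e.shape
(5, 31)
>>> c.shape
(31, 13)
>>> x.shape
(31, 5)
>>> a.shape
(31, 31)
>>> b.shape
(31,)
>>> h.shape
(19, 19)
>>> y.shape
(13, 31)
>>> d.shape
(31, 31)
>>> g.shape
(31, 5)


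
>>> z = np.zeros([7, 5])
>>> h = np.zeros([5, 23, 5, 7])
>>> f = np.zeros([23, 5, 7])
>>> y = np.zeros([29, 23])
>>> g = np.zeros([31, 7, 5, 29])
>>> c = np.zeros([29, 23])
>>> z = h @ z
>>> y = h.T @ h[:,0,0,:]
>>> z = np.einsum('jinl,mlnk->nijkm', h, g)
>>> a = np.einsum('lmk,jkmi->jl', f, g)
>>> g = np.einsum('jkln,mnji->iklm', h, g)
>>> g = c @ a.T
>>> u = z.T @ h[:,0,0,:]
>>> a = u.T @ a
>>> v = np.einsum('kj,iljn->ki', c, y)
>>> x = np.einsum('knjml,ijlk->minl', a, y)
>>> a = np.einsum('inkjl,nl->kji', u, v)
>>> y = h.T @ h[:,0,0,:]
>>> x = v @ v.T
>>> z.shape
(5, 23, 5, 29, 31)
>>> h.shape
(5, 23, 5, 7)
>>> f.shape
(23, 5, 7)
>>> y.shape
(7, 5, 23, 7)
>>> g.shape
(29, 31)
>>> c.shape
(29, 23)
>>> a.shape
(5, 23, 31)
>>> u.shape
(31, 29, 5, 23, 7)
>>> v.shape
(29, 7)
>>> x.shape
(29, 29)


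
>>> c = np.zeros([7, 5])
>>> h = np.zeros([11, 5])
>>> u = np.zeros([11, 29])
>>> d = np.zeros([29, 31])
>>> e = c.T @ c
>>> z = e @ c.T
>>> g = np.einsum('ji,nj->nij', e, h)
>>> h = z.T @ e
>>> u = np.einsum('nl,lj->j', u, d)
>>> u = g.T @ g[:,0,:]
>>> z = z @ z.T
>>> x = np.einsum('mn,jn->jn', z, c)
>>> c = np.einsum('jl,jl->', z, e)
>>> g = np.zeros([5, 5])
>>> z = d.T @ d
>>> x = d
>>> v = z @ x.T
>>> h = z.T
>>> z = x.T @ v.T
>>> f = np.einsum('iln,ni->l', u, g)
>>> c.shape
()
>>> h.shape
(31, 31)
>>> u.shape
(5, 5, 5)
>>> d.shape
(29, 31)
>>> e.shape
(5, 5)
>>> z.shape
(31, 31)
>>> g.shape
(5, 5)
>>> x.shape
(29, 31)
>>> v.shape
(31, 29)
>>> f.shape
(5,)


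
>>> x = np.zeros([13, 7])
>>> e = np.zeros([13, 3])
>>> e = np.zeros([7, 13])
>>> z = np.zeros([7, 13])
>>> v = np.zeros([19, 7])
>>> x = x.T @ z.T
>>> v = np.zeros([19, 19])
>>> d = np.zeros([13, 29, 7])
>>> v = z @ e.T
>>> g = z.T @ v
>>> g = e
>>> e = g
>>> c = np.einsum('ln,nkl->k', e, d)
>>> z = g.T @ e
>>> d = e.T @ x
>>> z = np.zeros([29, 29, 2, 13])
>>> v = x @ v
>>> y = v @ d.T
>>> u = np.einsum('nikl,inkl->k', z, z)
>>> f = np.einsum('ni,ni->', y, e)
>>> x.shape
(7, 7)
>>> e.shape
(7, 13)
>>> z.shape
(29, 29, 2, 13)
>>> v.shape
(7, 7)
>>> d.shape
(13, 7)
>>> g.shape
(7, 13)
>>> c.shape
(29,)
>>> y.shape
(7, 13)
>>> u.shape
(2,)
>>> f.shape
()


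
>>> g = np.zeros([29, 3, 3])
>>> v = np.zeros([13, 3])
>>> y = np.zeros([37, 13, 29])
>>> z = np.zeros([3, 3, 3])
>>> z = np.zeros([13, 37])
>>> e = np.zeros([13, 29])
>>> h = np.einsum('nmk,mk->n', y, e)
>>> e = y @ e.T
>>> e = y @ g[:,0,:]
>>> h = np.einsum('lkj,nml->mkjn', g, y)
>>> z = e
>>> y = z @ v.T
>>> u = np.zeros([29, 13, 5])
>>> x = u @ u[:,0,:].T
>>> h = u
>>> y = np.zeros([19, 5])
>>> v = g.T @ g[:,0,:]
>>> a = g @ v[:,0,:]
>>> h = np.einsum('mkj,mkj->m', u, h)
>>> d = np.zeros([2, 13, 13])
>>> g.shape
(29, 3, 3)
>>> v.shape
(3, 3, 3)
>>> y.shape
(19, 5)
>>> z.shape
(37, 13, 3)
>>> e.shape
(37, 13, 3)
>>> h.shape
(29,)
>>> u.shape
(29, 13, 5)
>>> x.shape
(29, 13, 29)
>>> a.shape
(29, 3, 3)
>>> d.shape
(2, 13, 13)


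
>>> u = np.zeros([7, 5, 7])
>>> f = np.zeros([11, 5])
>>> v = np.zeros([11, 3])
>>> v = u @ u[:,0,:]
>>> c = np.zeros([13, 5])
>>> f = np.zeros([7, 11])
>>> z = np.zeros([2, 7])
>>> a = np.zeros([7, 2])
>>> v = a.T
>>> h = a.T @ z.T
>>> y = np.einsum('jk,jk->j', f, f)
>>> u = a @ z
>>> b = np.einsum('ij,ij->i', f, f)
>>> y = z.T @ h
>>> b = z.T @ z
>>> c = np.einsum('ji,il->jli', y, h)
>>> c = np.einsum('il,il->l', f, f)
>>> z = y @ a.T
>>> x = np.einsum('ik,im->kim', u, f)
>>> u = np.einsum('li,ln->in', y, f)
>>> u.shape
(2, 11)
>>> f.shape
(7, 11)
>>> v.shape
(2, 7)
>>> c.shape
(11,)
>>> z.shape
(7, 7)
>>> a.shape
(7, 2)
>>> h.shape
(2, 2)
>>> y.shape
(7, 2)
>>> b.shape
(7, 7)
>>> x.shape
(7, 7, 11)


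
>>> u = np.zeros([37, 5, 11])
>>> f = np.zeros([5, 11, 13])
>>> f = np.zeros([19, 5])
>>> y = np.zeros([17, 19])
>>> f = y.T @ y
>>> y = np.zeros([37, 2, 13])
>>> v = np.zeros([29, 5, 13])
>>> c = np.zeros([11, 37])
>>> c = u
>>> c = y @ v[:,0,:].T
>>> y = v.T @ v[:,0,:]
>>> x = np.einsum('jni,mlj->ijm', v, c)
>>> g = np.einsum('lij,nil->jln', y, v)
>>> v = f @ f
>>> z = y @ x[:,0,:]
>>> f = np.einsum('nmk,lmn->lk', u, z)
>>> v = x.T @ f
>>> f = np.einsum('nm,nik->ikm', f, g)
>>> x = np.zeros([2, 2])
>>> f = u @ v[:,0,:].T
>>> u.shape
(37, 5, 11)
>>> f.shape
(37, 5, 37)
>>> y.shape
(13, 5, 13)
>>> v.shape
(37, 29, 11)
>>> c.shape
(37, 2, 29)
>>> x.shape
(2, 2)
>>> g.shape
(13, 13, 29)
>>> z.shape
(13, 5, 37)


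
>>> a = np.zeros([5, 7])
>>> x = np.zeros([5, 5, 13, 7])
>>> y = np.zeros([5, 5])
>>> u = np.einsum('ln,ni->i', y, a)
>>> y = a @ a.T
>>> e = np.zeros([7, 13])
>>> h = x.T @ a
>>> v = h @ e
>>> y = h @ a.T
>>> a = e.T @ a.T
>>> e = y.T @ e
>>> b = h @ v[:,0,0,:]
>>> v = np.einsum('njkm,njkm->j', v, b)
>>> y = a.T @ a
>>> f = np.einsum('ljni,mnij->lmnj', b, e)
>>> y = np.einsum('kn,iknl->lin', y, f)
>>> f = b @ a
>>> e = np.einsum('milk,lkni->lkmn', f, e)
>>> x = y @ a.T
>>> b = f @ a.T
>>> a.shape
(13, 5)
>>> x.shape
(13, 7, 13)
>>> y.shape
(13, 7, 5)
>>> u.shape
(7,)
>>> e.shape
(5, 5, 7, 13)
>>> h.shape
(7, 13, 5, 7)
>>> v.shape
(13,)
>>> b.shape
(7, 13, 5, 13)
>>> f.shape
(7, 13, 5, 5)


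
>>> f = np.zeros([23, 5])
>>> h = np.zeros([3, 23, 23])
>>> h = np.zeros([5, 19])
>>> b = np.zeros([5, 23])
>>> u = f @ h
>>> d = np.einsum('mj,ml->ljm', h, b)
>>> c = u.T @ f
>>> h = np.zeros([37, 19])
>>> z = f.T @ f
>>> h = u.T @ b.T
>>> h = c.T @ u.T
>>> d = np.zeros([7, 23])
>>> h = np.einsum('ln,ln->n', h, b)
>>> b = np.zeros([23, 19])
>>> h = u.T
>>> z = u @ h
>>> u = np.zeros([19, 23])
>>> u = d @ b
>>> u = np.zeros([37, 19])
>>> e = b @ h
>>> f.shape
(23, 5)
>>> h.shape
(19, 23)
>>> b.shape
(23, 19)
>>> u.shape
(37, 19)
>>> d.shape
(7, 23)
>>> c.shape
(19, 5)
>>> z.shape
(23, 23)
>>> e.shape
(23, 23)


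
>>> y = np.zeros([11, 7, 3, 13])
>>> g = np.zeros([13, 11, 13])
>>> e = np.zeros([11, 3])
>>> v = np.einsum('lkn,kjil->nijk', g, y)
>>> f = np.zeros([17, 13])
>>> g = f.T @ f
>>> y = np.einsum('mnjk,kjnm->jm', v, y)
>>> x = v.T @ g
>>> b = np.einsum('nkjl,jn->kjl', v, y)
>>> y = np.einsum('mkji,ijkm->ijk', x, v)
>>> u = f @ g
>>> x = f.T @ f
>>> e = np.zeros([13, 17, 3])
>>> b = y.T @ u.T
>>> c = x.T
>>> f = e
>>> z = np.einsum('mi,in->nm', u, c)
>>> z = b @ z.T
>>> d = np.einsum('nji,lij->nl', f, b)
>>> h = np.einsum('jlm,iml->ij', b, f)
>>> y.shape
(13, 3, 7)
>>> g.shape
(13, 13)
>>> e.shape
(13, 17, 3)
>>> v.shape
(13, 3, 7, 11)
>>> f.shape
(13, 17, 3)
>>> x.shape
(13, 13)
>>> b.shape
(7, 3, 17)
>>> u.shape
(17, 13)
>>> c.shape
(13, 13)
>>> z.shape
(7, 3, 13)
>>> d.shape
(13, 7)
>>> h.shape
(13, 7)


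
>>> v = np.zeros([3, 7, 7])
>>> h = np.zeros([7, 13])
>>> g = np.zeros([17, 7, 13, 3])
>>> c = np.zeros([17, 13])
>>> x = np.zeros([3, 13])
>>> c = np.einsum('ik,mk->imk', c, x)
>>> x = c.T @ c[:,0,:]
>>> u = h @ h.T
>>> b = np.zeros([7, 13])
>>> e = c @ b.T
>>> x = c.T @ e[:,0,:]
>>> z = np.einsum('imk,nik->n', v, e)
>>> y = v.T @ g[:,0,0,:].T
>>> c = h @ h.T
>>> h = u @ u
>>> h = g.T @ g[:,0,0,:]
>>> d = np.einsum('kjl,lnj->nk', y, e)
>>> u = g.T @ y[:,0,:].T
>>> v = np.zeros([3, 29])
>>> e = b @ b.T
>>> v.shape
(3, 29)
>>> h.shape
(3, 13, 7, 3)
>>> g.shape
(17, 7, 13, 3)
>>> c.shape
(7, 7)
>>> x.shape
(13, 3, 7)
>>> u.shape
(3, 13, 7, 7)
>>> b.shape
(7, 13)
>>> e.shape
(7, 7)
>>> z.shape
(17,)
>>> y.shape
(7, 7, 17)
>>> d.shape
(3, 7)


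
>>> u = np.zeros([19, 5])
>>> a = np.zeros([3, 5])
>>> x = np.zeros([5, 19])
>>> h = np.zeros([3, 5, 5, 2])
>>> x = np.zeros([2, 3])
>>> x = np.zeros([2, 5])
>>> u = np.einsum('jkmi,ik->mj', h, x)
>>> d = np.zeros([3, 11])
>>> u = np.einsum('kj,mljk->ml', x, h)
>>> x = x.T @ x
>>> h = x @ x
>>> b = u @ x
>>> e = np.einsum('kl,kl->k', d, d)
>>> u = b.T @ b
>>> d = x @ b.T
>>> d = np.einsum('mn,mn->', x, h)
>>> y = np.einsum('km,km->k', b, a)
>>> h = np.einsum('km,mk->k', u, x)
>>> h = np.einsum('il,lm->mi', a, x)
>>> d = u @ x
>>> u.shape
(5, 5)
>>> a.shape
(3, 5)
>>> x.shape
(5, 5)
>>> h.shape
(5, 3)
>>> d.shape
(5, 5)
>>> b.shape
(3, 5)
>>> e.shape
(3,)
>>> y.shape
(3,)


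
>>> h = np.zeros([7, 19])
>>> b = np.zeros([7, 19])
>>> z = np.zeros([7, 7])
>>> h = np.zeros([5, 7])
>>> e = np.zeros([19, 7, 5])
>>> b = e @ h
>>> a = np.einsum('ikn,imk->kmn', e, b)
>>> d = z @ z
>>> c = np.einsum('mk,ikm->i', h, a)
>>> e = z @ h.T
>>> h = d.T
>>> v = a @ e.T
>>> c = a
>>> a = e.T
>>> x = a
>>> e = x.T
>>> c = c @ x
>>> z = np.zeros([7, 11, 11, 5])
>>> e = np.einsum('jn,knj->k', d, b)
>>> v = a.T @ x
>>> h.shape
(7, 7)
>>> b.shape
(19, 7, 7)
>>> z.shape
(7, 11, 11, 5)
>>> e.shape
(19,)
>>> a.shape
(5, 7)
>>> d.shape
(7, 7)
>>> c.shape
(7, 7, 7)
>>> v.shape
(7, 7)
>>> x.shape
(5, 7)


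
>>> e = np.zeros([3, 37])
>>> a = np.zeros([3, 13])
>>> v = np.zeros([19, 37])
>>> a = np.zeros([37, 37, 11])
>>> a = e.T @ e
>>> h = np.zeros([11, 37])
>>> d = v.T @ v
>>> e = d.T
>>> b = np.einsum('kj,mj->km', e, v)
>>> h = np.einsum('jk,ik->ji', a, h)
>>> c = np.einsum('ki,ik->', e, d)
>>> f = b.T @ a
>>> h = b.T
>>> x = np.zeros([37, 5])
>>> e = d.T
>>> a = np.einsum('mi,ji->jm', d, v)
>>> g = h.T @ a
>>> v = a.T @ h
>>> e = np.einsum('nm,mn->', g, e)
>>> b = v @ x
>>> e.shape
()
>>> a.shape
(19, 37)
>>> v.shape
(37, 37)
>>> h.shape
(19, 37)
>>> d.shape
(37, 37)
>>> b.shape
(37, 5)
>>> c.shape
()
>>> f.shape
(19, 37)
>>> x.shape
(37, 5)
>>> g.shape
(37, 37)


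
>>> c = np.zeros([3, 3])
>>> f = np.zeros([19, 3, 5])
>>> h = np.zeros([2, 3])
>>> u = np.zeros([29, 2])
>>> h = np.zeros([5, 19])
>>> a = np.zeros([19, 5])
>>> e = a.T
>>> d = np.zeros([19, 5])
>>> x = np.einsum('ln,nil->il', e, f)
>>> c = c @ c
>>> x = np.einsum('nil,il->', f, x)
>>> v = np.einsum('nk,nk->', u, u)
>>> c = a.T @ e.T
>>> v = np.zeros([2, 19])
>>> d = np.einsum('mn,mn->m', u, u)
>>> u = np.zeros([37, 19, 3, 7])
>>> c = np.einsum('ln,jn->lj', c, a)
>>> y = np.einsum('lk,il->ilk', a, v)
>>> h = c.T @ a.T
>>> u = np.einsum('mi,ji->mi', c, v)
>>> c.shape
(5, 19)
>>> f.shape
(19, 3, 5)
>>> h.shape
(19, 19)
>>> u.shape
(5, 19)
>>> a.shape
(19, 5)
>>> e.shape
(5, 19)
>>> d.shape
(29,)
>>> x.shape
()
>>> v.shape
(2, 19)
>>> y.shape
(2, 19, 5)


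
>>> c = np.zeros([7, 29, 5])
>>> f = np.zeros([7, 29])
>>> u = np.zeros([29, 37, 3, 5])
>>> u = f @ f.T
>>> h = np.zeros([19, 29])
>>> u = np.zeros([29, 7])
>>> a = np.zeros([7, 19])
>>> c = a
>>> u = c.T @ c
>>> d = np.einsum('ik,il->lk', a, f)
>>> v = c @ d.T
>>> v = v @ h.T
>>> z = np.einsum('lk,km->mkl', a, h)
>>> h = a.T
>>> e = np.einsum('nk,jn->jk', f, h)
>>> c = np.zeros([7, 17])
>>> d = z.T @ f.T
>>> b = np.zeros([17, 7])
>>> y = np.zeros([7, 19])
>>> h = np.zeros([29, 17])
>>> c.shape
(7, 17)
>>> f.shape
(7, 29)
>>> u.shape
(19, 19)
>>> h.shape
(29, 17)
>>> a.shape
(7, 19)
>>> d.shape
(7, 19, 7)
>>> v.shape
(7, 19)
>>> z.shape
(29, 19, 7)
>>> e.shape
(19, 29)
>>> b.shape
(17, 7)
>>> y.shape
(7, 19)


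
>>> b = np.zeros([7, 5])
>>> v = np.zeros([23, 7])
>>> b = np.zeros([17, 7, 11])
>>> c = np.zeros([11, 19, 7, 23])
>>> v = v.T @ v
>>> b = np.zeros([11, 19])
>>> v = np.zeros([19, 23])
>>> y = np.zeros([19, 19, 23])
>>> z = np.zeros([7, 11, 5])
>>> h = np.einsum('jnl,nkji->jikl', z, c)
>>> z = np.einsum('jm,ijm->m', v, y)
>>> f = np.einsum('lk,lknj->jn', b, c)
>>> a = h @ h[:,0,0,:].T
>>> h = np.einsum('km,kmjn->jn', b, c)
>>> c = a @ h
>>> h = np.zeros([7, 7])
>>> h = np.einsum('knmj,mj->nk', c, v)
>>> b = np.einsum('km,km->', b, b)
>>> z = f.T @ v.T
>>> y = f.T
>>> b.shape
()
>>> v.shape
(19, 23)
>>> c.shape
(7, 23, 19, 23)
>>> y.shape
(7, 23)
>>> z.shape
(7, 19)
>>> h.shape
(23, 7)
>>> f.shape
(23, 7)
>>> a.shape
(7, 23, 19, 7)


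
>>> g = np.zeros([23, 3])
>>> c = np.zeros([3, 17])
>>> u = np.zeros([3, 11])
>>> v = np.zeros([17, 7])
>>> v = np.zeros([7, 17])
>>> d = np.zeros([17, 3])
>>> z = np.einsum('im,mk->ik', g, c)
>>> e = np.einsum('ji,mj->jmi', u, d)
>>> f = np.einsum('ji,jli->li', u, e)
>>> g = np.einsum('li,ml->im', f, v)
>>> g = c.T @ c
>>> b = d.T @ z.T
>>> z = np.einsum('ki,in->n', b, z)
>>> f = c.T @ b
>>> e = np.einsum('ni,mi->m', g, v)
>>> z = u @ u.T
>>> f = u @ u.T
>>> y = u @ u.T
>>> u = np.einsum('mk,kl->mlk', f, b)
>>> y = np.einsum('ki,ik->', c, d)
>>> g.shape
(17, 17)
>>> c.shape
(3, 17)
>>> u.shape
(3, 23, 3)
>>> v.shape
(7, 17)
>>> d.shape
(17, 3)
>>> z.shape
(3, 3)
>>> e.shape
(7,)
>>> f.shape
(3, 3)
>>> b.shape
(3, 23)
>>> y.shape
()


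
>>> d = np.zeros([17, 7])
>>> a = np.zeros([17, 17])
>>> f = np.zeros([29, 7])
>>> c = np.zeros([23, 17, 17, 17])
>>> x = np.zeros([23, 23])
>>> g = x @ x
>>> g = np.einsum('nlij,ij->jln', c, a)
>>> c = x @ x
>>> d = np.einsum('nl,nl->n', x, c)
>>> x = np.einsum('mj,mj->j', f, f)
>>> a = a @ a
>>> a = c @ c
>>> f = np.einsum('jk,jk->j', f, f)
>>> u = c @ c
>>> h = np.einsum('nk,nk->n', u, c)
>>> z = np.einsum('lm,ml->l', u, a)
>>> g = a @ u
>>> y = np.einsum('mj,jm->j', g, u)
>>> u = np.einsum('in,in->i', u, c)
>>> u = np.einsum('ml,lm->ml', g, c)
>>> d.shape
(23,)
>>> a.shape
(23, 23)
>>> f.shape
(29,)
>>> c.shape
(23, 23)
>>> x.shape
(7,)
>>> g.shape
(23, 23)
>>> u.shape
(23, 23)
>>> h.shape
(23,)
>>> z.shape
(23,)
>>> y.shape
(23,)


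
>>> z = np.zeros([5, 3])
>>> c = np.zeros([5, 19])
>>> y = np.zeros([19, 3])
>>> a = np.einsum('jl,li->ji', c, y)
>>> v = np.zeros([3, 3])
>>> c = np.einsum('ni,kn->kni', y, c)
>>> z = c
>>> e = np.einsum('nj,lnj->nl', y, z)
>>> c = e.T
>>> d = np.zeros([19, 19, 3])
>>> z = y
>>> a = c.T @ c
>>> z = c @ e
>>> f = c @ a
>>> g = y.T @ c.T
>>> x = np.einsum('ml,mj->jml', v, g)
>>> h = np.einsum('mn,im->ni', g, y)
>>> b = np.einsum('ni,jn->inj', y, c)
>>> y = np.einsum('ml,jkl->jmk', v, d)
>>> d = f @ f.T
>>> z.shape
(5, 5)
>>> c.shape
(5, 19)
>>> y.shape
(19, 3, 19)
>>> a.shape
(19, 19)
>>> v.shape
(3, 3)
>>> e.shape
(19, 5)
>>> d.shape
(5, 5)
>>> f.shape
(5, 19)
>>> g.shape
(3, 5)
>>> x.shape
(5, 3, 3)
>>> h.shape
(5, 19)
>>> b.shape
(3, 19, 5)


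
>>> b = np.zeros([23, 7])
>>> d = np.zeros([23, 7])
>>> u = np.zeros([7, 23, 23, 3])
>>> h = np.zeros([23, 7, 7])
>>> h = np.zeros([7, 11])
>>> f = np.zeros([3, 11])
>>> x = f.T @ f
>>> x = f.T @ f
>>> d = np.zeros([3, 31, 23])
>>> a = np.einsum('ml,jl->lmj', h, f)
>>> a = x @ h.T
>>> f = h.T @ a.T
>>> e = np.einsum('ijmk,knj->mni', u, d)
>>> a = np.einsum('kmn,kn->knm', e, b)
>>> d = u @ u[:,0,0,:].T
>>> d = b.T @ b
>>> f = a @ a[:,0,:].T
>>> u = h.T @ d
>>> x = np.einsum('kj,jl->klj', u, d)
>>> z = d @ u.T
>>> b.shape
(23, 7)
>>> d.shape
(7, 7)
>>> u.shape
(11, 7)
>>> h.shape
(7, 11)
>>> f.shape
(23, 7, 23)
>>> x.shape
(11, 7, 7)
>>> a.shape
(23, 7, 31)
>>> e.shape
(23, 31, 7)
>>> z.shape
(7, 11)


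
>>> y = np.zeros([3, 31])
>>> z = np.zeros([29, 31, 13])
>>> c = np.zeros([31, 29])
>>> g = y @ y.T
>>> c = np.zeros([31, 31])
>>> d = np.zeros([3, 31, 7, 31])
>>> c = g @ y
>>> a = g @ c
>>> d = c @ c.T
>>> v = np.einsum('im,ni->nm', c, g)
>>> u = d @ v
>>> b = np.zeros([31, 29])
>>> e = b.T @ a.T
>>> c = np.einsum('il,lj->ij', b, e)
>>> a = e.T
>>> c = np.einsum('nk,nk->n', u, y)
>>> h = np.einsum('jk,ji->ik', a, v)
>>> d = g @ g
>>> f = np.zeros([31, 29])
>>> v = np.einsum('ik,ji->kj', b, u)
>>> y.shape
(3, 31)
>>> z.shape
(29, 31, 13)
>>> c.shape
(3,)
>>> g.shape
(3, 3)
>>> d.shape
(3, 3)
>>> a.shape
(3, 29)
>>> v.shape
(29, 3)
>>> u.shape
(3, 31)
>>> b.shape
(31, 29)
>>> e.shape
(29, 3)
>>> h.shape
(31, 29)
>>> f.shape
(31, 29)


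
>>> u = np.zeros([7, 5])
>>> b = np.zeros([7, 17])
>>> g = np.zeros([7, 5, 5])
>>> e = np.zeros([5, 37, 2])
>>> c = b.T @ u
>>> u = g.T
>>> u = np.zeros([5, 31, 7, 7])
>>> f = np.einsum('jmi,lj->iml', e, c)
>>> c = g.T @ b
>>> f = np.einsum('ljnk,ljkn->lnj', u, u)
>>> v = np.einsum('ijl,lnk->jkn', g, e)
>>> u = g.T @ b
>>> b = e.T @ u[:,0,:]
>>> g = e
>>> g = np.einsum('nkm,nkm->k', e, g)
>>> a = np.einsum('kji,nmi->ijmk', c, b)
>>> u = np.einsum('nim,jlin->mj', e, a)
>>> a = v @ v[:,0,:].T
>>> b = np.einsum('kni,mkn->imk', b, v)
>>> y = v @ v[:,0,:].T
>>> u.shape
(2, 17)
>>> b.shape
(17, 5, 2)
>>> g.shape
(37,)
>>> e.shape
(5, 37, 2)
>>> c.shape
(5, 5, 17)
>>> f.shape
(5, 7, 31)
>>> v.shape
(5, 2, 37)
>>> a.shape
(5, 2, 5)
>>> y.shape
(5, 2, 5)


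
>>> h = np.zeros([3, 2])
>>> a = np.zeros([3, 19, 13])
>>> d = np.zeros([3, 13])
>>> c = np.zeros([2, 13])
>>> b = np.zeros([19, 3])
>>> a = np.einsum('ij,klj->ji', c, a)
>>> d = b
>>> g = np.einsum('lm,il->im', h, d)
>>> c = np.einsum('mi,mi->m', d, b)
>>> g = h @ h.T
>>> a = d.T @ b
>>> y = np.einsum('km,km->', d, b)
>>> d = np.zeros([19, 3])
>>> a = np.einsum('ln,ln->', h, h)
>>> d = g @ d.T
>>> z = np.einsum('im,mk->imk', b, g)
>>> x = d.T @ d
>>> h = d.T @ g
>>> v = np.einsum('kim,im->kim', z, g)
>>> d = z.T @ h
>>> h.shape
(19, 3)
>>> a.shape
()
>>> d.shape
(3, 3, 3)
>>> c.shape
(19,)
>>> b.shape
(19, 3)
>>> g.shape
(3, 3)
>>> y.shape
()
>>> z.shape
(19, 3, 3)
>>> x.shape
(19, 19)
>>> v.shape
(19, 3, 3)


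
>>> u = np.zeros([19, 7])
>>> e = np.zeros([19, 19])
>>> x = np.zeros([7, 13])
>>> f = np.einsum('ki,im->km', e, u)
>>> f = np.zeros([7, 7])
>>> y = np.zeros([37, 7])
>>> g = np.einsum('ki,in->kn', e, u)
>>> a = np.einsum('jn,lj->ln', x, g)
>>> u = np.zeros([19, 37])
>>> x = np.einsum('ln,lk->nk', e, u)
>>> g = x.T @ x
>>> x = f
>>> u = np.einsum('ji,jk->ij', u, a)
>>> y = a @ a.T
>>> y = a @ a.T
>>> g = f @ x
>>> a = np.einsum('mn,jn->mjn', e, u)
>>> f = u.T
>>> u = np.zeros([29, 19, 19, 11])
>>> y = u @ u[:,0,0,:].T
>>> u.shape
(29, 19, 19, 11)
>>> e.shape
(19, 19)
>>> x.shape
(7, 7)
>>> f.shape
(19, 37)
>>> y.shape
(29, 19, 19, 29)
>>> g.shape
(7, 7)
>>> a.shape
(19, 37, 19)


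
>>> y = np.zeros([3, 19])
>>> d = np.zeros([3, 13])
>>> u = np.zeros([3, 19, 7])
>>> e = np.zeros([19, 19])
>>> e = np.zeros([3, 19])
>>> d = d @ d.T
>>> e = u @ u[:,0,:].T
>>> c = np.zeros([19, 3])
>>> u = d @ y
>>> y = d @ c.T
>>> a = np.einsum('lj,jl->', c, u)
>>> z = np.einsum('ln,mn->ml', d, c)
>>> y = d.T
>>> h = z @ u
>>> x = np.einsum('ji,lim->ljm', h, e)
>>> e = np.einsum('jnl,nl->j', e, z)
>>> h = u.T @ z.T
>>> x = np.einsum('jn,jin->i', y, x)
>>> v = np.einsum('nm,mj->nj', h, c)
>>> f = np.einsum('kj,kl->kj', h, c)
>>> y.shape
(3, 3)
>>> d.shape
(3, 3)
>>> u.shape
(3, 19)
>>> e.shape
(3,)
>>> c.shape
(19, 3)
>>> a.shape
()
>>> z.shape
(19, 3)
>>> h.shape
(19, 19)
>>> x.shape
(19,)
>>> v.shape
(19, 3)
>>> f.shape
(19, 19)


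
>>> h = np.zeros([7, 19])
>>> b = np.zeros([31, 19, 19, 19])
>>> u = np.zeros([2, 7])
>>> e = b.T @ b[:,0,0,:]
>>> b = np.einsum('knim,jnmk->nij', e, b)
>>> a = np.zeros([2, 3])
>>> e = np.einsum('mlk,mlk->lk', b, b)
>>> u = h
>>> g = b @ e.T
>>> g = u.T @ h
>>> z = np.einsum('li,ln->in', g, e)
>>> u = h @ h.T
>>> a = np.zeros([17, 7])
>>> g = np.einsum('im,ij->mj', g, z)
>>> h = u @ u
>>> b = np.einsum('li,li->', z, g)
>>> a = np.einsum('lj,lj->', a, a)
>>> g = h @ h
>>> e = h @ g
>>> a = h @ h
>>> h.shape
(7, 7)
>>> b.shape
()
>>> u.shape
(7, 7)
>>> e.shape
(7, 7)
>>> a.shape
(7, 7)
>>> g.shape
(7, 7)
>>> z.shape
(19, 31)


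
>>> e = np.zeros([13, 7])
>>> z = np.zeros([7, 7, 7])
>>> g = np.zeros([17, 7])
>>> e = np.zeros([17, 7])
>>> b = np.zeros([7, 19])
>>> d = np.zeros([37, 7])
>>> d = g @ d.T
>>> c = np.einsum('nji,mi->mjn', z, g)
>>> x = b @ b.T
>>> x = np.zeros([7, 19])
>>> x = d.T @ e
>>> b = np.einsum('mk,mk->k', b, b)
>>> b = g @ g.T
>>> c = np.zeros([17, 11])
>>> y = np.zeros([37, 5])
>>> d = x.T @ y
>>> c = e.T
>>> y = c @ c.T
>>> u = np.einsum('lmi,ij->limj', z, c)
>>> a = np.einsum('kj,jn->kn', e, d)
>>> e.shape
(17, 7)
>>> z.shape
(7, 7, 7)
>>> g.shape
(17, 7)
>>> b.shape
(17, 17)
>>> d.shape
(7, 5)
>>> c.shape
(7, 17)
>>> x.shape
(37, 7)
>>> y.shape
(7, 7)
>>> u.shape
(7, 7, 7, 17)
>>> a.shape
(17, 5)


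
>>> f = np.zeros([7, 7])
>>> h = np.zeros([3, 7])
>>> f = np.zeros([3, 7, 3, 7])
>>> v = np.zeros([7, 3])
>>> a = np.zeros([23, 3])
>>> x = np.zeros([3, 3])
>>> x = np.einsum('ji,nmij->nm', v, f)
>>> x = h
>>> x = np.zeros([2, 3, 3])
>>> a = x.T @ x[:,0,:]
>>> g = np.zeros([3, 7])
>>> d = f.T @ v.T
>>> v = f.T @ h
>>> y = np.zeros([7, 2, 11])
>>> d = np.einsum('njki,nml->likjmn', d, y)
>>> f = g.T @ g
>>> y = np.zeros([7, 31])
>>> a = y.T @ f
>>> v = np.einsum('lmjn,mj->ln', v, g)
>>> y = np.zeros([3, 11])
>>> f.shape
(7, 7)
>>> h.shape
(3, 7)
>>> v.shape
(7, 7)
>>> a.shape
(31, 7)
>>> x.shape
(2, 3, 3)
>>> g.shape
(3, 7)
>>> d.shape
(11, 7, 7, 3, 2, 7)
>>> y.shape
(3, 11)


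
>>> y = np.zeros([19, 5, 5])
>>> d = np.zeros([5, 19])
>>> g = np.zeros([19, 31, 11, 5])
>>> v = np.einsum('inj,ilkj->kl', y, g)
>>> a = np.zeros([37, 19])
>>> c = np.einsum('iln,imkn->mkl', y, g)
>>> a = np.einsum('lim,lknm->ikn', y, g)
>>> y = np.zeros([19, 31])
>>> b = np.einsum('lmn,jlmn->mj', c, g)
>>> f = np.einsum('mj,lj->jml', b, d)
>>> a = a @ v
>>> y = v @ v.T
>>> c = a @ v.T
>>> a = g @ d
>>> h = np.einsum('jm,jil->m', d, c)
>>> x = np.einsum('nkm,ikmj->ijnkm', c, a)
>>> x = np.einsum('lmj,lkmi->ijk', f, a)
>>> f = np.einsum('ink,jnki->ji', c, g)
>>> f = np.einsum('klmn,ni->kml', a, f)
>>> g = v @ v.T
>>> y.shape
(11, 11)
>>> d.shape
(5, 19)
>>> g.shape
(11, 11)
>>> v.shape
(11, 31)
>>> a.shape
(19, 31, 11, 19)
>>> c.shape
(5, 31, 11)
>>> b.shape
(11, 19)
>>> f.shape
(19, 11, 31)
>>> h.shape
(19,)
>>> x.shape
(19, 5, 31)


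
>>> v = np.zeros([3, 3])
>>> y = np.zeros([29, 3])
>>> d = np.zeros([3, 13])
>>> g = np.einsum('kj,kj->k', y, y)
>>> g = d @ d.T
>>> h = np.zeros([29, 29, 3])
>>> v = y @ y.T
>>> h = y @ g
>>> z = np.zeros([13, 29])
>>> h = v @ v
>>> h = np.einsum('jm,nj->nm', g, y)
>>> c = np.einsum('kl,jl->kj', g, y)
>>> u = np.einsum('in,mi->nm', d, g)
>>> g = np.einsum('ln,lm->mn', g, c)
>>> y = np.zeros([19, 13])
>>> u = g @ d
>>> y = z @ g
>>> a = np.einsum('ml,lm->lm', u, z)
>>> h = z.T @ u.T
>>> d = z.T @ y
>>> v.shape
(29, 29)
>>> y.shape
(13, 3)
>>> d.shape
(29, 3)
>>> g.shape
(29, 3)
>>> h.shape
(29, 29)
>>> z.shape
(13, 29)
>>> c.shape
(3, 29)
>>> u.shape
(29, 13)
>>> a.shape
(13, 29)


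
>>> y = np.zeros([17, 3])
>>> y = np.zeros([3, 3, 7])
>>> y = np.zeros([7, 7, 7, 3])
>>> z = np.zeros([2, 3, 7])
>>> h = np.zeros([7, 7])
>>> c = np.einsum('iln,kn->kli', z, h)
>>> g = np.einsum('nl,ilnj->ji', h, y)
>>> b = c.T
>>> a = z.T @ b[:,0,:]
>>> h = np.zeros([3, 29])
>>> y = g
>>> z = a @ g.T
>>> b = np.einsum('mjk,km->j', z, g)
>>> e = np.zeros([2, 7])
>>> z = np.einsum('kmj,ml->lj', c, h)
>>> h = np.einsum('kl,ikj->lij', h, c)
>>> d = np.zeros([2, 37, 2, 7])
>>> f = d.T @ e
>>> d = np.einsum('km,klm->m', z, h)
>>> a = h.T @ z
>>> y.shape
(3, 7)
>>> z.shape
(29, 2)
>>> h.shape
(29, 7, 2)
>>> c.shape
(7, 3, 2)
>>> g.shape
(3, 7)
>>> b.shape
(3,)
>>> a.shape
(2, 7, 2)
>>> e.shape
(2, 7)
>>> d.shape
(2,)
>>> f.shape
(7, 2, 37, 7)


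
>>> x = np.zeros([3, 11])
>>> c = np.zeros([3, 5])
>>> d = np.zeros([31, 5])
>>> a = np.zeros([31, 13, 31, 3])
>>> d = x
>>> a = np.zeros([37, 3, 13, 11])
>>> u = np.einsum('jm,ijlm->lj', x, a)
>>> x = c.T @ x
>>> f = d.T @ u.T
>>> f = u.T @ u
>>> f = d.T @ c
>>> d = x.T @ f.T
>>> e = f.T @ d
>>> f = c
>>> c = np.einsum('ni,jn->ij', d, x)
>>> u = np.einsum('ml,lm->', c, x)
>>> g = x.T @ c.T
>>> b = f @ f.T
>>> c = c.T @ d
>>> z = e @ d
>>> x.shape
(5, 11)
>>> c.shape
(5, 11)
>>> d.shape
(11, 11)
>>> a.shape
(37, 3, 13, 11)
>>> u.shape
()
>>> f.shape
(3, 5)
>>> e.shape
(5, 11)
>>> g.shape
(11, 11)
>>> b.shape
(3, 3)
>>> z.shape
(5, 11)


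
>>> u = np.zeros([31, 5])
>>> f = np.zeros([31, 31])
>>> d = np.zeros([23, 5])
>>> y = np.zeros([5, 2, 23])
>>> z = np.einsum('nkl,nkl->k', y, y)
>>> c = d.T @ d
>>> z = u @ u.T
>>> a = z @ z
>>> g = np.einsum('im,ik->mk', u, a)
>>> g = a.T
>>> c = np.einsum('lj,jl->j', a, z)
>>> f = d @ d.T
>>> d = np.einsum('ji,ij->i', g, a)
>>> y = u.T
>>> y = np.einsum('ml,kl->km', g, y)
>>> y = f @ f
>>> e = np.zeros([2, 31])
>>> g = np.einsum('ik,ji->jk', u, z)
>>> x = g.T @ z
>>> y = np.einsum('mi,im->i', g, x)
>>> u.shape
(31, 5)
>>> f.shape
(23, 23)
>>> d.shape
(31,)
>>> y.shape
(5,)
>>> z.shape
(31, 31)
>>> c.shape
(31,)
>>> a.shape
(31, 31)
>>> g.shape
(31, 5)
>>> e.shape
(2, 31)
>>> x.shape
(5, 31)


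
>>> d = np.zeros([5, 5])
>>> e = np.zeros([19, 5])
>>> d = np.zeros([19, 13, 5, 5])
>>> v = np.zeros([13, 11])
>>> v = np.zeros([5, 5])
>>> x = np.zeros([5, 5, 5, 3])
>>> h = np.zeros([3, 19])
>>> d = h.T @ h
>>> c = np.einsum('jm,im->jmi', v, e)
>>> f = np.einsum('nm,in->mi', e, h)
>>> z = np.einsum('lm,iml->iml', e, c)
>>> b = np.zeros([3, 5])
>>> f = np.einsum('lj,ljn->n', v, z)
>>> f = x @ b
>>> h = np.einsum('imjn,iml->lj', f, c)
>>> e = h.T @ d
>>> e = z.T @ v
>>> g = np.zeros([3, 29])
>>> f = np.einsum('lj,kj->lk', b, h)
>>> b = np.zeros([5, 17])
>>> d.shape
(19, 19)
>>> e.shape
(19, 5, 5)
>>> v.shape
(5, 5)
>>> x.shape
(5, 5, 5, 3)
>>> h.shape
(19, 5)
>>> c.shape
(5, 5, 19)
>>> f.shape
(3, 19)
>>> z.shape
(5, 5, 19)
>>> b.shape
(5, 17)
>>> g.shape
(3, 29)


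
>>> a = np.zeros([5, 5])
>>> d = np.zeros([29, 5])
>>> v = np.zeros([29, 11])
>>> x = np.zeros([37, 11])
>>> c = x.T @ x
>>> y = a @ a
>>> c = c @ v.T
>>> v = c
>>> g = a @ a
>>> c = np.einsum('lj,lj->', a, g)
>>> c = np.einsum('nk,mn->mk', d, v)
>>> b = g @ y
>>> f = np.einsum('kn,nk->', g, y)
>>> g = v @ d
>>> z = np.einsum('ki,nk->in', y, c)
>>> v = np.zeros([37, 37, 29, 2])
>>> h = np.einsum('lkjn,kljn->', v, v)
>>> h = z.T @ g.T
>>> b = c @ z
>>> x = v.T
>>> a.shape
(5, 5)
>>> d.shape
(29, 5)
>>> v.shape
(37, 37, 29, 2)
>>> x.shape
(2, 29, 37, 37)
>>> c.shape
(11, 5)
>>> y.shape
(5, 5)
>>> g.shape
(11, 5)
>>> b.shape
(11, 11)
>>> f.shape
()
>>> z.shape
(5, 11)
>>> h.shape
(11, 11)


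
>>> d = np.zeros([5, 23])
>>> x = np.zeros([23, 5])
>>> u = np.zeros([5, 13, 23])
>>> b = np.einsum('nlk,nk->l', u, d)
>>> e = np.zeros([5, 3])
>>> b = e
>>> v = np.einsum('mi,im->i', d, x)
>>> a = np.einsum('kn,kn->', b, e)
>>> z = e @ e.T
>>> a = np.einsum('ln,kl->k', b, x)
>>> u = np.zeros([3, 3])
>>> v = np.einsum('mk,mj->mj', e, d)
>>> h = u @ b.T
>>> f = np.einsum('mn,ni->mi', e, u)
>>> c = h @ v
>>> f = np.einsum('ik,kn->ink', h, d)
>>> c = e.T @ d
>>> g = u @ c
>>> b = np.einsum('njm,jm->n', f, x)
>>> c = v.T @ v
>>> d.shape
(5, 23)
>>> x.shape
(23, 5)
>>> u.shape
(3, 3)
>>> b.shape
(3,)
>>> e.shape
(5, 3)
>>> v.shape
(5, 23)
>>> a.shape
(23,)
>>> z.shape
(5, 5)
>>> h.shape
(3, 5)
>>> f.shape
(3, 23, 5)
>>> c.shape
(23, 23)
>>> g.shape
(3, 23)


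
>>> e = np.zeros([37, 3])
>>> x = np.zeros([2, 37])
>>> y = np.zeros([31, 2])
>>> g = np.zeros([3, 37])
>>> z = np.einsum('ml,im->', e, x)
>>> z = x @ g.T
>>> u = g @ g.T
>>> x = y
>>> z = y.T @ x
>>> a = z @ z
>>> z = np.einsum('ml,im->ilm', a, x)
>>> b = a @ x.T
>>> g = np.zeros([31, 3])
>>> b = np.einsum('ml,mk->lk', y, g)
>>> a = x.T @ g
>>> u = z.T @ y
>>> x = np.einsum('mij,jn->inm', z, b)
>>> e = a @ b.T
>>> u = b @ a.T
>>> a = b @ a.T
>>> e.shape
(2, 2)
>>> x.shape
(2, 3, 31)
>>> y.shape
(31, 2)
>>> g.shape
(31, 3)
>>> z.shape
(31, 2, 2)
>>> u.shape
(2, 2)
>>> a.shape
(2, 2)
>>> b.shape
(2, 3)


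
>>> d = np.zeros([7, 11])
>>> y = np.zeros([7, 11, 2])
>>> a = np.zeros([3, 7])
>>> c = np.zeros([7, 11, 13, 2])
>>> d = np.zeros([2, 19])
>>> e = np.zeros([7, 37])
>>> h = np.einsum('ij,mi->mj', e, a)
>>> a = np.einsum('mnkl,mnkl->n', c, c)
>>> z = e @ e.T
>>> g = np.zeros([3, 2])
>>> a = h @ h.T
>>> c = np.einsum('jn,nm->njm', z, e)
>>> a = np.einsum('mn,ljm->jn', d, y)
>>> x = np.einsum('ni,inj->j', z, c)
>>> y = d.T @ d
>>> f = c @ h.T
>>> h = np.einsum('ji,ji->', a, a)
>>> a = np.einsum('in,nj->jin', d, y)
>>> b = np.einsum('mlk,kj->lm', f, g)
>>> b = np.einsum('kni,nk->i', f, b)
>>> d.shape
(2, 19)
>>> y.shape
(19, 19)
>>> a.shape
(19, 2, 19)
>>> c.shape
(7, 7, 37)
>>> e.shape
(7, 37)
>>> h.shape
()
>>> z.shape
(7, 7)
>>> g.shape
(3, 2)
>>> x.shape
(37,)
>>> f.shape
(7, 7, 3)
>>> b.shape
(3,)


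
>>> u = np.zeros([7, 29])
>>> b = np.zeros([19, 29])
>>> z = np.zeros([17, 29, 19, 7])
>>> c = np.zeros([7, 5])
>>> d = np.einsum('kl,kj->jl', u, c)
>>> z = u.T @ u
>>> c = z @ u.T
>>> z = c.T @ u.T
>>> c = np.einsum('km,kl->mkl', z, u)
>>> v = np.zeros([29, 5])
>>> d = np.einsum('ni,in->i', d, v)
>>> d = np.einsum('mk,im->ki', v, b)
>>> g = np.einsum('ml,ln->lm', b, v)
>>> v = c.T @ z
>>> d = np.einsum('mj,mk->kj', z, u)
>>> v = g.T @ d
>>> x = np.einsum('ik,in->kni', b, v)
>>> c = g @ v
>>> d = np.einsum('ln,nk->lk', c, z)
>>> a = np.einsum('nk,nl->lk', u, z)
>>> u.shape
(7, 29)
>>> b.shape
(19, 29)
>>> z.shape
(7, 7)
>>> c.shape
(29, 7)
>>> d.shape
(29, 7)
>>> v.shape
(19, 7)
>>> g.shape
(29, 19)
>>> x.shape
(29, 7, 19)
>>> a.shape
(7, 29)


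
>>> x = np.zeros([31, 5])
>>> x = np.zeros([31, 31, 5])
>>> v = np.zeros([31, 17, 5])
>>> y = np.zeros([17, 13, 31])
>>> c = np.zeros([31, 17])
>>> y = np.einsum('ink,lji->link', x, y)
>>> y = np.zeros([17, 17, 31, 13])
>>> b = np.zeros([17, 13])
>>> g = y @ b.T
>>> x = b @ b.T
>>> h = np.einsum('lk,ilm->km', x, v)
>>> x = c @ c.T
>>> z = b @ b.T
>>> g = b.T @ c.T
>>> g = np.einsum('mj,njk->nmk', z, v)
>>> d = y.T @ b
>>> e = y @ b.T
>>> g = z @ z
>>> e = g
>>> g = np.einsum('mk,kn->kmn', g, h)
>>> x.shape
(31, 31)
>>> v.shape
(31, 17, 5)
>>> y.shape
(17, 17, 31, 13)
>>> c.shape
(31, 17)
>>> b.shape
(17, 13)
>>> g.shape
(17, 17, 5)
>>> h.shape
(17, 5)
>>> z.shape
(17, 17)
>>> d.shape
(13, 31, 17, 13)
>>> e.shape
(17, 17)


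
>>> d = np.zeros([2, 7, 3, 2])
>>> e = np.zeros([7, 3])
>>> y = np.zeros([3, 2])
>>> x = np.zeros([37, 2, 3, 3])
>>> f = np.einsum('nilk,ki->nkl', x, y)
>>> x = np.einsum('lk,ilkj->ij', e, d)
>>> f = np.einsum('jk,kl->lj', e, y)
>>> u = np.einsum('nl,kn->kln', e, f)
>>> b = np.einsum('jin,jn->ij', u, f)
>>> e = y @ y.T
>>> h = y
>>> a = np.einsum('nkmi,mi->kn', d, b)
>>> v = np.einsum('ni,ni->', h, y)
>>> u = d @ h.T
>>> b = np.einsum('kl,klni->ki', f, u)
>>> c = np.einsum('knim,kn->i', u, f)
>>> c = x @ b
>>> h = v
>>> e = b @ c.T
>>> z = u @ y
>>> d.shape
(2, 7, 3, 2)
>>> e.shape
(2, 2)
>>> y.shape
(3, 2)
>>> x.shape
(2, 2)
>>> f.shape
(2, 7)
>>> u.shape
(2, 7, 3, 3)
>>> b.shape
(2, 3)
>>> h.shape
()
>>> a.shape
(7, 2)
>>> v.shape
()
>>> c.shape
(2, 3)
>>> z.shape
(2, 7, 3, 2)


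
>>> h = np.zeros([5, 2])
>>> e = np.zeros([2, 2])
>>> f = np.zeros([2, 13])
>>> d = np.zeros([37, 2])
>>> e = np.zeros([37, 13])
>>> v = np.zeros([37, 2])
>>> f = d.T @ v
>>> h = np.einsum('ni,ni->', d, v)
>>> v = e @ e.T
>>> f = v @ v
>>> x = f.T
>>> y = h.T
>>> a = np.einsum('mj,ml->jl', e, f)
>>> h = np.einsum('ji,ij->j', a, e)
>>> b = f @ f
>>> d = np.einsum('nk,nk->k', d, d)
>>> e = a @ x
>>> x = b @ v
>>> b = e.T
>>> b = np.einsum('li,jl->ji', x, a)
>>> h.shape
(13,)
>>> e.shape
(13, 37)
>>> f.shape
(37, 37)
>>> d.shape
(2,)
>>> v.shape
(37, 37)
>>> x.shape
(37, 37)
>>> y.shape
()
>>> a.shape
(13, 37)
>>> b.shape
(13, 37)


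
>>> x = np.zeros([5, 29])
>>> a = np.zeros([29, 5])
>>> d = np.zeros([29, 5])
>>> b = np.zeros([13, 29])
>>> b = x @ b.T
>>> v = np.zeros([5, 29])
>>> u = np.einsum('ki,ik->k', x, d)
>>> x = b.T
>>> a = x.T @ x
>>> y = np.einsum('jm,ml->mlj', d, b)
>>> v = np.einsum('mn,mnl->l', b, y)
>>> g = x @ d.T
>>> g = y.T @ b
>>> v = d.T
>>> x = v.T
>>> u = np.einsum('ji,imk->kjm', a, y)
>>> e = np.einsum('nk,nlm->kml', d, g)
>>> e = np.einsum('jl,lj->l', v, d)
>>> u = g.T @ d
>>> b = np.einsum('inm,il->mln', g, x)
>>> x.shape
(29, 5)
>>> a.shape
(5, 5)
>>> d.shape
(29, 5)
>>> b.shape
(13, 5, 13)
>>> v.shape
(5, 29)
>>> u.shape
(13, 13, 5)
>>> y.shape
(5, 13, 29)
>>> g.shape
(29, 13, 13)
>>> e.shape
(29,)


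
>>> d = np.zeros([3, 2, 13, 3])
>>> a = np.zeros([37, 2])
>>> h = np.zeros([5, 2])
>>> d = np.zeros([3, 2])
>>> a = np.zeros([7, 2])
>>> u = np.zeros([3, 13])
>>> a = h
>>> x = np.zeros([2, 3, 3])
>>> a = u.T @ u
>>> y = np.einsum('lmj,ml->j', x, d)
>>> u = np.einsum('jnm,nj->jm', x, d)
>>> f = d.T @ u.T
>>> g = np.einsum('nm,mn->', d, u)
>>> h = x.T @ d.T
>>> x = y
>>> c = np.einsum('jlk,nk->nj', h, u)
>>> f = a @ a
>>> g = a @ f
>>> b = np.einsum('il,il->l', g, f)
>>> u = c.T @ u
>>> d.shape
(3, 2)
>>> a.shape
(13, 13)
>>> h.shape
(3, 3, 3)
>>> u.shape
(3, 3)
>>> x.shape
(3,)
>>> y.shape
(3,)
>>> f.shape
(13, 13)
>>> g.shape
(13, 13)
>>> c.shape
(2, 3)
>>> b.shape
(13,)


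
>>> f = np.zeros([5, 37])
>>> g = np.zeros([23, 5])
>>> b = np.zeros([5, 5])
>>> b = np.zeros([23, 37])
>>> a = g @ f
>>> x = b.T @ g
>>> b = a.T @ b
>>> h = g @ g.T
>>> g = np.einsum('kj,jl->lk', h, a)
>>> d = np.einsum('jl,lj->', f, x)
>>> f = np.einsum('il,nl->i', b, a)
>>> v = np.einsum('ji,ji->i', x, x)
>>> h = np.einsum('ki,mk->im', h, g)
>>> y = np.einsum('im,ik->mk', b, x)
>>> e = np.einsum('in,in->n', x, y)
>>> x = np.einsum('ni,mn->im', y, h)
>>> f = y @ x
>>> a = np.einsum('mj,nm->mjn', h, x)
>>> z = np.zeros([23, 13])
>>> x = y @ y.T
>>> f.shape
(37, 23)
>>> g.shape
(37, 23)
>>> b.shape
(37, 37)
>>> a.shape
(23, 37, 5)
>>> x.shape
(37, 37)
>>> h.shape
(23, 37)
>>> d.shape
()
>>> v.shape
(5,)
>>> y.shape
(37, 5)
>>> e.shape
(5,)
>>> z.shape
(23, 13)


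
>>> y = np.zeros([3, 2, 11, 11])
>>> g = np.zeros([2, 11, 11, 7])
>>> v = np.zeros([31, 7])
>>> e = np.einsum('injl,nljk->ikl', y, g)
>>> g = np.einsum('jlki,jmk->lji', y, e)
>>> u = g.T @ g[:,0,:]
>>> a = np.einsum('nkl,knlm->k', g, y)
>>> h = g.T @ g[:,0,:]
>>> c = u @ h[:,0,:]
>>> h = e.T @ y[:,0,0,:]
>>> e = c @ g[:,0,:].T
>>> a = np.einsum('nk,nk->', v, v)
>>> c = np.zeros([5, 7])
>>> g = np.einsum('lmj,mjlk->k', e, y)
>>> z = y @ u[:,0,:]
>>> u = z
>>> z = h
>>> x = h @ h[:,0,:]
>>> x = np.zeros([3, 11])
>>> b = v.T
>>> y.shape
(3, 2, 11, 11)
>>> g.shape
(11,)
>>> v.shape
(31, 7)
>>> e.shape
(11, 3, 2)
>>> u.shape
(3, 2, 11, 11)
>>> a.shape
()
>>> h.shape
(11, 7, 11)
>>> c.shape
(5, 7)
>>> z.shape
(11, 7, 11)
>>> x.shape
(3, 11)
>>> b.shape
(7, 31)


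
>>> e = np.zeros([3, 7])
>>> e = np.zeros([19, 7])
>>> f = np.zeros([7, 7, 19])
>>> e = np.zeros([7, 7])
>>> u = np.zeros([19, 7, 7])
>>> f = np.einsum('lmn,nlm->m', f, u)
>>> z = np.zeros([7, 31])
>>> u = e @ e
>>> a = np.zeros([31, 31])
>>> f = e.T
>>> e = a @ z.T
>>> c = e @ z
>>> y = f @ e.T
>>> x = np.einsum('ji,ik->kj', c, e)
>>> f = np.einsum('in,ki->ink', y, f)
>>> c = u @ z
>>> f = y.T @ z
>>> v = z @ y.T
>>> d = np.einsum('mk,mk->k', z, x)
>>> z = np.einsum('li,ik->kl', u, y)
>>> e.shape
(31, 7)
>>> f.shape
(31, 31)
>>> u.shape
(7, 7)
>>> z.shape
(31, 7)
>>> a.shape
(31, 31)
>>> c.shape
(7, 31)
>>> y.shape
(7, 31)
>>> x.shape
(7, 31)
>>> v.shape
(7, 7)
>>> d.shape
(31,)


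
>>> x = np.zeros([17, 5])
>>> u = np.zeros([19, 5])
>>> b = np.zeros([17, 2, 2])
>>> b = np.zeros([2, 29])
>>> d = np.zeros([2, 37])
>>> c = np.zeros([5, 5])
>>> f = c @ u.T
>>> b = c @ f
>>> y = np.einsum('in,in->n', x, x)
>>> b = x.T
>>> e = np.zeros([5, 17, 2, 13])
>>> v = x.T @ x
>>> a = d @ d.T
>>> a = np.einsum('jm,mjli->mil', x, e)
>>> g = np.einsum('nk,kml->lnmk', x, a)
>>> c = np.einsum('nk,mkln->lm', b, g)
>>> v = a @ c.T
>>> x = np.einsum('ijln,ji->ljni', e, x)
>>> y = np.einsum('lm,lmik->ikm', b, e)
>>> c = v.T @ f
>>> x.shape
(2, 17, 13, 5)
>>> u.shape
(19, 5)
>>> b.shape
(5, 17)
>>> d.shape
(2, 37)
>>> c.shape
(13, 13, 19)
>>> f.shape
(5, 19)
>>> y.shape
(2, 13, 17)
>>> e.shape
(5, 17, 2, 13)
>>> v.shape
(5, 13, 13)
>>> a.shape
(5, 13, 2)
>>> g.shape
(2, 17, 13, 5)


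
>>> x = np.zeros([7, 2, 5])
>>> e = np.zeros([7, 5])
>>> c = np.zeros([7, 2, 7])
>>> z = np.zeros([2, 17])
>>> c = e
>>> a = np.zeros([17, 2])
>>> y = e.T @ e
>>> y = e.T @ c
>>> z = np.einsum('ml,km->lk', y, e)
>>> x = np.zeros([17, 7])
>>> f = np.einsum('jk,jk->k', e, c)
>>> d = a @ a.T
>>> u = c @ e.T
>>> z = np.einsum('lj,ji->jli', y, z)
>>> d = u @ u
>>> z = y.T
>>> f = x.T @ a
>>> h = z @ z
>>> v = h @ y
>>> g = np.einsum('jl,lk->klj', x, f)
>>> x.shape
(17, 7)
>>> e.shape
(7, 5)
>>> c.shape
(7, 5)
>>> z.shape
(5, 5)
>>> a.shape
(17, 2)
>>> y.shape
(5, 5)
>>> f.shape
(7, 2)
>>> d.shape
(7, 7)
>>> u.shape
(7, 7)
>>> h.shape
(5, 5)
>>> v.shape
(5, 5)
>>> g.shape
(2, 7, 17)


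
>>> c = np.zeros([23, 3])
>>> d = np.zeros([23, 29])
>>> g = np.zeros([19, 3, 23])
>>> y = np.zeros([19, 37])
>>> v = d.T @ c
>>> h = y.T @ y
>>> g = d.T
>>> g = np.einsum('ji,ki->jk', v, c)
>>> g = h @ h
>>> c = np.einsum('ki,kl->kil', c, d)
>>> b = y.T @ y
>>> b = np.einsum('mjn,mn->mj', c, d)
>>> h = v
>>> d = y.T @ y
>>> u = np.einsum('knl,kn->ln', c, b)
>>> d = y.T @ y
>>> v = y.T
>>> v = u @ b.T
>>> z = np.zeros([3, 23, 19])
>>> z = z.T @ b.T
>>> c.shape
(23, 3, 29)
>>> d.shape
(37, 37)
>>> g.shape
(37, 37)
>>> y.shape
(19, 37)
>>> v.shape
(29, 23)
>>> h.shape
(29, 3)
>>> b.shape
(23, 3)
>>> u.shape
(29, 3)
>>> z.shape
(19, 23, 23)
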